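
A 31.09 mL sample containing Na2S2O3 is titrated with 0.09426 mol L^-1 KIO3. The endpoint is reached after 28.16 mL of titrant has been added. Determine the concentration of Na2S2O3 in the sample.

0.512 M

n(KIO3) = 0.09426 x 0.02816 = 0.002654 mol.
From the balanced equation, 1 mol KIO3 reacts with 6 mol Na2S2O3, so n(Na2S2O3) = 0.002654 x 6/1 = 0.01593 mol.
[Na2S2O3] = 0.01593 / 0.03109 L = 0.512 M.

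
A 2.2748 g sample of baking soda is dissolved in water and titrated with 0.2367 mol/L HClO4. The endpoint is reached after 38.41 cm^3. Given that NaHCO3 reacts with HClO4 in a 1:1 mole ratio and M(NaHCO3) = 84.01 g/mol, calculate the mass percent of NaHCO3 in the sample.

n(HClO4) = 0.2367 x 0.03841 = 0.009092 mol.
n(NaHCO3) = 0.009092 / 1 = 0.009092 mol.
mass of NaHCO3 = 0.009092 x 84.01 = 0.7638 g.
% purity = 0.7638 / 2.2748 x 100 = 33.6%.

33.6%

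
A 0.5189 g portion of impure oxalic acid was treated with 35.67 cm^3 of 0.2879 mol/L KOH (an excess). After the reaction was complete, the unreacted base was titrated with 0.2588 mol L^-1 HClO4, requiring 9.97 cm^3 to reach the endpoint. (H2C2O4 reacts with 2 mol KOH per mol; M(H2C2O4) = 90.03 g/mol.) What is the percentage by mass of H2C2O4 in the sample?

66.7%

Total n(KOH) added = 0.2879 x 0.03567 = 0.01027 mol.
n(HClO4) used = 0.2588 x 0.009970 = 0.002580 mol, which equals the excess n(KOH).
So n(KOH) consumed by the sample = 0.01027 - 0.002580 = 0.007689 mol.
n(H2C2O4) = 0.007689 / 2 = 0.003845 mol.
mass H2C2O4 = 0.003845 x 90.03 = 0.3461 g, so %H2C2O4 = 0.3461/0.5189 x 100 = 66.7%.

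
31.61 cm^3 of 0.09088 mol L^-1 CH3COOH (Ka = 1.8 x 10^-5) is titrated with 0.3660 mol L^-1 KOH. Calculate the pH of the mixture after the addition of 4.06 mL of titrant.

Initial n(CH3COOH) = 0.09088 x 0.03161 = 0.002873 mol.
n(KOH) added = 0.3660 x 0.004060 = 0.001486 mol, converting that many moles of CH3COOH to CH3COO-.
Remaining n(CH3COOH) = 0.001387 mol; n(CH3COO-) = 0.001486 mol.
By Henderson-Hasselbalch, pH = pKa + log([A^-]/[HA]) = 4.74 + log(0.001486/0.001387) = 4.74 + (+0.03) = 4.77.

4.77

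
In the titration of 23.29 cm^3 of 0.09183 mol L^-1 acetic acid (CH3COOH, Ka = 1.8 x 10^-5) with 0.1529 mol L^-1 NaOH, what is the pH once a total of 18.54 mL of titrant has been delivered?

n(acid) = 0.09183 x 0.02329 = 0.002139 mol; n(NaOH) added = 0.1529 x 0.01854 = 0.002835 mol.
Base is in excess by 0.002835 - 0.002139 = 0.0006960 mol in a total volume of 0.04183 L.
[OH^-] = 0.0006960/0.04183 = 0.01664 M, so pOH = 1.78 and pH = 14.00 - 1.78 = 12.22.

12.22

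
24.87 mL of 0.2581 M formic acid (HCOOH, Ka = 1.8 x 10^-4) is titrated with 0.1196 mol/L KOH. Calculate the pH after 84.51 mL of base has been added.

n(acid) = 0.2581 x 0.02487 = 0.006419 mol; n(KOH) added = 0.1196 x 0.08451 = 0.01011 mol.
Base is in excess by 0.01011 - 0.006419 = 0.003688 mol in a total volume of 0.1094 L.
[OH^-] = 0.003688/0.1094 = 0.03372 M, so pOH = 1.47 and pH = 14.00 - 1.47 = 12.53.

12.53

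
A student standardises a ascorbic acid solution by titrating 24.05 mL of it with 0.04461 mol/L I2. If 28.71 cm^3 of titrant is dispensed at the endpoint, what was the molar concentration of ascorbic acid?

n(I2) = 0.04461 x 0.02871 = 0.001281 mol.
From the balanced equation, 1 mol I2 reacts with 1 mol ascorbic acid, so n(ascorbic acid) = 0.001281 x 1/1 = 0.001281 mol.
[ascorbic acid] = 0.001281 / 0.02405 L = 0.0533 M.

0.0533 M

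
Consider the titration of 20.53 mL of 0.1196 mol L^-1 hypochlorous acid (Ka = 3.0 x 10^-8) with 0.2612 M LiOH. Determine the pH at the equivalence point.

n(HClO) = 0.1196 x 0.02053 = 0.002455 mol; V(LiOH) at equivalence = 0.002455/0.2612 = 0.009400 L.
At equivalence all the acid is converted to ClO-; total volume = 0.02053 + 0.009400 = 0.02993 L, so [ClO-] = 0.002455/0.02993 = 0.08204 M.
Kb = Kw/Ka = 1.0e-14 / 3.0 x 10^-8 = 3.33e-7.
[OH^-] = sqrt(Kb x [ClO-]) = sqrt(3.33e-7 x 0.08204) = 0.000165 M.
pOH = 3.78, so pH = 14.00 - 3.78 = 10.22.

10.22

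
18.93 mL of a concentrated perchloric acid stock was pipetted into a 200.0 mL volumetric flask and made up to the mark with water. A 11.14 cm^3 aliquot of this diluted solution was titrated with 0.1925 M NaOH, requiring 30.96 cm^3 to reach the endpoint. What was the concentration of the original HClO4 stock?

n(NaOH) = 0.1925 x 0.03096 = 0.005960 mol.
n(HClO4) in the aliquot = 0.005960 mol.
[diluted HClO4] = 0.005960 / 0.01114 = 0.5350 M.
Dilution factor = 200.0/18.93 = 10.57, so [stock] = 0.5350 x 10.57 = 5.65 M.

5.65 M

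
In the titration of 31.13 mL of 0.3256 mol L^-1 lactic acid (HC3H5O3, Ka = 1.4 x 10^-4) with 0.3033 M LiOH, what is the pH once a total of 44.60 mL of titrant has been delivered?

n(acid) = 0.3256 x 0.03113 = 0.01014 mol; n(LiOH) added = 0.3033 x 0.04460 = 0.01353 mol.
Base is in excess by 0.01353 - 0.01014 = 0.003391 mol in a total volume of 0.07573 L.
[OH^-] = 0.003391/0.07573 = 0.04478 M, so pOH = 1.35 and pH = 14.00 - 1.35 = 12.65.

12.65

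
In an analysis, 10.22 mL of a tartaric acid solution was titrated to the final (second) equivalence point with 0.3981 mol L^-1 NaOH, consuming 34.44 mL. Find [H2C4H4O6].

n(NaOH) = 0.3981 x 0.03444 = 0.01371 mol.
At the final (second) equivalence point, 2 mol OH^- react per mol H2C4H4O6, so n(H2C4H4O6) = 0.01371 / 2 = 0.006855 mol.
[H2C4H4O6] = 0.006855 / 0.01022 L = 0.671 M.

0.671 M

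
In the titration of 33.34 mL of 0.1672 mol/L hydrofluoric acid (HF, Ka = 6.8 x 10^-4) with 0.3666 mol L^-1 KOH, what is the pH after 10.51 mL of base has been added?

Initial n(HF) = 0.1672 x 0.03334 = 0.005574 mol.
n(KOH) added = 0.3666 x 0.01051 = 0.003853 mol, converting that many moles of HF to F-.
Remaining n(HF) = 0.001721 mol; n(F-) = 0.003853 mol.
By Henderson-Hasselbalch, pH = pKa + log([A^-]/[HA]) = 3.17 + log(0.003853/0.001721) = 3.17 + (+0.35) = 3.52.

3.52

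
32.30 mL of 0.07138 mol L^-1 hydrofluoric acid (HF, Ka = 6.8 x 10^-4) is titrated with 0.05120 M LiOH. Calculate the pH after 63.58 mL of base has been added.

12.00

n(acid) = 0.07138 x 0.03230 = 0.002306 mol; n(LiOH) added = 0.05120 x 0.06358 = 0.003255 mol.
Base is in excess by 0.003255 - 0.002306 = 0.0009497 mol in a total volume of 0.09588 L.
[OH^-] = 0.0009497/0.09588 = 0.009905 M, so pOH = 2.00 and pH = 14.00 - 2.00 = 12.00.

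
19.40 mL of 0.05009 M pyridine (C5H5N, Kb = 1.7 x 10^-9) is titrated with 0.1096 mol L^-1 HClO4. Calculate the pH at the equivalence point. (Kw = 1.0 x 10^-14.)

n(C5H5N) = 0.05009 x 0.01940 = 0.0009717 mol; V(HClO4) at equivalence = 0.0009717/0.1096 = 0.008866 L.
At equivalence the base is fully converted to C5H5NH+; total volume = 0.02827 L, so [C5H5NH+] = 0.0009717/0.02827 = 0.03438 M.
Ka(C5H5NH+) = Kw/Kb = 1.0e-14 / 1.7 x 10^-9 = 5.88e-6.
[H^+] = sqrt(Ka x [C5H5NH+]) = sqrt(5.88e-6 x 0.03438) = 0.000450 M.
pH = -log(0.000450) = 3.35.

3.35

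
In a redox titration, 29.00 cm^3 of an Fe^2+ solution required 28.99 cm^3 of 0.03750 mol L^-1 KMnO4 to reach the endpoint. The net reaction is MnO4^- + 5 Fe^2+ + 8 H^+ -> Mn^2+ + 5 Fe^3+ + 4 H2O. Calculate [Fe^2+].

n(KMnO4) = 0.03750 x 0.02899 = 0.001087 mol.
From the balanced equation, 1 mol KMnO4 reacts with 5 mol Fe^2+, so n(Fe^2+) = 0.001087 x 5/1 = 0.005436 mol.
[Fe^2+] = 0.005436 / 0.02900 L = 0.187 M.

0.187 M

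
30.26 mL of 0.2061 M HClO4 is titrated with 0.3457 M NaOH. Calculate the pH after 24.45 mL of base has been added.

12.61

n(acid) = 0.2061 x 0.03026 = 0.006237 mol; n(NaOH) added = 0.3457 x 0.02445 = 0.008452 mol.
Base is in excess by 0.008452 - 0.006237 = 0.002216 mol in a total volume of 0.05471 L.
[OH^-] = 0.002216/0.05471 = 0.04050 M, so pOH = 1.39 and pH = 14.00 - 1.39 = 12.61.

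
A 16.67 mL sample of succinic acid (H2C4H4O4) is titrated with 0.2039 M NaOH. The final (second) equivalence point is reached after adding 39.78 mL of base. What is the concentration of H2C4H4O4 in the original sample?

0.243 M

n(NaOH) = 0.2039 x 0.03978 = 0.008111 mol.
At the final (second) equivalence point, 2 mol OH^- react per mol H2C4H4O4, so n(H2C4H4O4) = 0.008111 / 2 = 0.004056 mol.
[H2C4H4O4] = 0.004056 / 0.01667 L = 0.243 M.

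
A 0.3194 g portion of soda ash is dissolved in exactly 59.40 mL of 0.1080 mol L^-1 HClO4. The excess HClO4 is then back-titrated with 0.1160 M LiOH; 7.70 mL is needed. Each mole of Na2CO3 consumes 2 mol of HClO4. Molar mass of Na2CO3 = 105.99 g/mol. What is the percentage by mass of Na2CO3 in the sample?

91.6%

Total n(HClO4) added = 0.1080 x 0.05940 = 0.006415 mol.
n(LiOH) used = 0.1160 x 0.007700 = 0.0008932 mol, which equals the excess n(HClO4).
So n(HClO4) consumed by the sample = 0.006415 - 0.0008932 = 0.005522 mol.
n(Na2CO3) = 0.005522 / 2 = 0.002761 mol.
mass Na2CO3 = 0.002761 x 105.99 = 0.2926 g, so %Na2CO3 = 0.2926/0.3194 x 100 = 91.6%.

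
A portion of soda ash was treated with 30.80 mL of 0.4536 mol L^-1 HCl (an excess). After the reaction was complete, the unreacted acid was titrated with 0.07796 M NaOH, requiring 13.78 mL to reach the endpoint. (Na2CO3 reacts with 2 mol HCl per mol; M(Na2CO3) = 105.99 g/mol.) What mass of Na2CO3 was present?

Total n(HCl) added = 0.4536 x 0.03080 = 0.01397 mol.
n(NaOH) used = 0.07796 x 0.01378 = 0.001074 mol, which equals the excess n(HCl).
So n(HCl) consumed by the sample = 0.01397 - 0.001074 = 0.01290 mol.
n(Na2CO3) = 0.01290 / 2 = 0.006448 mol.
mass = 0.006448 mol x 105.99 g/mol = 0.683 g.

0.683 g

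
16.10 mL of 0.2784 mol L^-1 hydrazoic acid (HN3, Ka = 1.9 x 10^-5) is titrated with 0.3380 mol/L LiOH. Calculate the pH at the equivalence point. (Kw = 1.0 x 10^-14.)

n(HN3) = 0.2784 x 0.01610 = 0.004482 mol; V(LiOH) at equivalence = 0.004482/0.3380 = 0.01326 L.
At equivalence all the acid is converted to N3-; total volume = 0.01610 + 0.01326 = 0.02936 L, so [N3-] = 0.004482/0.02936 = 0.1527 M.
Kb = Kw/Ka = 1.0e-14 / 1.9 x 10^-5 = 5.26e-10.
[OH^-] = sqrt(Kb x [N3-]) = sqrt(5.26e-10 x 0.1527) = 8.96e-6 M.
pOH = 5.05, so pH = 14.00 - 5.05 = 8.95.

8.95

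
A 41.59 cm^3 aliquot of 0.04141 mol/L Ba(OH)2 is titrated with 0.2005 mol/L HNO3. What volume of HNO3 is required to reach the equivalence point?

n(Ba(OH)2) = 0.04141 mol/L x 0.04159 L = 0.001722 mol.
The neutralisation is 1 Ba(OH)2 : 2 HNO3, so n(HNO3) = 0.001722 x 2/1 = 0.003444 mol.
V(HNO3) = 0.003444 / 0.2005 = 0.01718 L = 17.2 mL.

17.2 mL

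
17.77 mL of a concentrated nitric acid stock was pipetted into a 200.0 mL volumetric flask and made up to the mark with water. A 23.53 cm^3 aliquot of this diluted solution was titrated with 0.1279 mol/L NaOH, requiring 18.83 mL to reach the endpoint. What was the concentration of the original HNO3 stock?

n(NaOH) = 0.1279 x 0.01883 = 0.002408 mol.
n(HNO3) in the aliquot = 0.002408 mol.
[diluted HNO3] = 0.002408 / 0.02353 = 0.1024 M.
Dilution factor = 200.0/17.77 = 11.25, so [stock] = 0.1024 x 11.25 = 1.15 M.

1.15 M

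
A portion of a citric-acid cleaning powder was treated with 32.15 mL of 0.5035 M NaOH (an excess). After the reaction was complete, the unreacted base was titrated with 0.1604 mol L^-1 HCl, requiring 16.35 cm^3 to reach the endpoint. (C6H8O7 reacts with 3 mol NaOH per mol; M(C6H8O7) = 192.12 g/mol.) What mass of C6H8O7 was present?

0.869 g

Total n(NaOH) added = 0.5035 x 0.03215 = 0.01619 mol.
n(HCl) used = 0.1604 x 0.01635 = 0.002623 mol, which equals the excess n(NaOH).
So n(NaOH) consumed by the sample = 0.01619 - 0.002623 = 0.01356 mol.
n(C6H8O7) = 0.01356 / 3 = 0.004522 mol.
mass = 0.004522 mol x 192.12 g/mol = 0.869 g.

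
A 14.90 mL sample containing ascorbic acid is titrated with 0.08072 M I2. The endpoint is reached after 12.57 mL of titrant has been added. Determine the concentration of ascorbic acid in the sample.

0.0681 M

n(I2) = 0.08072 x 0.01257 = 0.001015 mol.
From the balanced equation, 1 mol I2 reacts with 1 mol ascorbic acid, so n(ascorbic acid) = 0.001015 x 1/1 = 0.001015 mol.
[ascorbic acid] = 0.001015 / 0.01490 L = 0.0681 M.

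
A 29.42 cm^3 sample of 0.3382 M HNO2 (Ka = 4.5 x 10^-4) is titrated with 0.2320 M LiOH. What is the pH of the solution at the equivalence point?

8.24

n(HNO2) = 0.3382 x 0.02942 = 0.009950 mol; V(LiOH) at equivalence = 0.009950/0.2320 = 0.04289 L.
At equivalence all the acid is converted to NO2-; total volume = 0.02942 + 0.04289 = 0.07231 L, so [NO2-] = 0.009950/0.07231 = 0.1376 M.
Kb = Kw/Ka = 1.0e-14 / 4.5 x 10^-4 = 2.22e-11.
[OH^-] = sqrt(Kb x [NO2-]) = sqrt(2.22e-11 x 0.1376) = 1.75e-6 M.
pOH = 5.76, so pH = 14.00 - 5.76 = 8.24.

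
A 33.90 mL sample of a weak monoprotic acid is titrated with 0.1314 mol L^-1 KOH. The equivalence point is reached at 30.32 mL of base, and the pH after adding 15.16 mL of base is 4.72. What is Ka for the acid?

15.16 mL is half of the equivalence volume, so this is the half-equivalence point where [HA] = [A^-].
At half-equivalence pH = pKa, so pKa = 4.72.
Ka = 10^(-4.72) = 1.9 x 10^-5.

1.9 x 10^-5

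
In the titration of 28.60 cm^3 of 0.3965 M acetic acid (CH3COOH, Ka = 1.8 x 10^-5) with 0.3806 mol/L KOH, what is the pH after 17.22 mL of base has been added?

Initial n(CH3COOH) = 0.3965 x 0.02860 = 0.01134 mol.
n(KOH) added = 0.3806 x 0.01722 = 0.006554 mol, converting that many moles of CH3COOH to CH3COO-.
Remaining n(CH3COOH) = 0.004786 mol; n(CH3COO-) = 0.006554 mol.
By Henderson-Hasselbalch, pH = pKa + log([A^-]/[HA]) = 4.74 + log(0.006554/0.004786) = 4.74 + (+0.14) = 4.88.

4.88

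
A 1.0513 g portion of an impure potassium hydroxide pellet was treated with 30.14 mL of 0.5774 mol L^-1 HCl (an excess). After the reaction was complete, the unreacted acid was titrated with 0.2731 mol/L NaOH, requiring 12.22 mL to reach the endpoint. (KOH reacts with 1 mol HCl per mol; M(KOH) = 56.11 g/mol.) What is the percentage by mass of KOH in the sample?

Total n(HCl) added = 0.5774 x 0.03014 = 0.01740 mol.
n(NaOH) used = 0.2731 x 0.01222 = 0.003337 mol, which equals the excess n(HCl).
So n(HCl) consumed by the sample = 0.01740 - 0.003337 = 0.01407 mol.
n(KOH) = 0.01407 / 1 = 0.01407 mol.
mass KOH = 0.01407 x 56.11 = 0.7892 g, so %KOH = 0.7892/1.0513 x 100 = 75.1%.

75.1%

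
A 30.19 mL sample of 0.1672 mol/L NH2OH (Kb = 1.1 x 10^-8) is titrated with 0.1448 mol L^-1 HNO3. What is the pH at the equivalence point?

3.58

n(NH2OH) = 0.1672 x 0.03019 = 0.005048 mol; V(HNO3) at equivalence = 0.005048/0.1448 = 0.03486 L.
At equivalence the base is fully converted to NH3OH+; total volume = 0.06505 L, so [NH3OH+] = 0.005048/0.06505 = 0.07760 M.
Ka(NH3OH+) = Kw/Kb = 1.0e-14 / 1.1 x 10^-8 = 9.09e-7.
[H^+] = sqrt(Ka x [NH3OH+]) = sqrt(9.09e-7 x 0.07760) = 0.000266 M.
pH = -log(0.000266) = 3.58.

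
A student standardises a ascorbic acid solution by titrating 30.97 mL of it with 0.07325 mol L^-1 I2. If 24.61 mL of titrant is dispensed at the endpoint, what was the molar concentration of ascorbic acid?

0.0582 M

n(I2) = 0.07325 x 0.02461 = 0.001803 mol.
From the balanced equation, 1 mol I2 reacts with 1 mol ascorbic acid, so n(ascorbic acid) = 0.001803 x 1/1 = 0.001803 mol.
[ascorbic acid] = 0.001803 / 0.03097 L = 0.0582 M.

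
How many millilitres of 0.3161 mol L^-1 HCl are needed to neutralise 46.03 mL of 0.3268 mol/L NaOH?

47.6 mL

n(NaOH) = 0.3268 mol/L x 0.04603 L = 0.01504 mol.
At equivalence n(HCl) = n(NaOH) = 0.01504 mol.
V(HCl) = 0.01504 / 0.3161 = 0.04759 L = 47.6 mL.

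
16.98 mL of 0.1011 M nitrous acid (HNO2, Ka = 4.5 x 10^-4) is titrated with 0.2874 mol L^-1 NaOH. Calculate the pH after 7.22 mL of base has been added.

12.17

n(acid) = 0.1011 x 0.01698 = 0.001717 mol; n(NaOH) added = 0.2874 x 0.007220 = 0.002075 mol.
Base is in excess by 0.002075 - 0.001717 = 0.0003583 mol in a total volume of 0.02420 L.
[OH^-] = 0.0003583/0.02420 = 0.01481 M, so pOH = 1.83 and pH = 14.00 - 1.83 = 12.17.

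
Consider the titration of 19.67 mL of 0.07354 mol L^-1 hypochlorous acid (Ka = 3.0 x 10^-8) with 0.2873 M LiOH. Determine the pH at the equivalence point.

10.15

n(HClO) = 0.07354 x 0.01967 = 0.001447 mol; V(LiOH) at equivalence = 0.001447/0.2873 = 0.005035 L.
At equivalence all the acid is converted to ClO-; total volume = 0.01967 + 0.005035 = 0.02470 L, so [ClO-] = 0.001447/0.02470 = 0.05855 M.
Kb = Kw/Ka = 1.0e-14 / 3.0 x 10^-8 = 3.33e-7.
[OH^-] = sqrt(Kb x [ClO-]) = sqrt(3.33e-7 x 0.05855) = 0.000140 M.
pOH = 3.85, so pH = 14.00 - 3.85 = 10.15.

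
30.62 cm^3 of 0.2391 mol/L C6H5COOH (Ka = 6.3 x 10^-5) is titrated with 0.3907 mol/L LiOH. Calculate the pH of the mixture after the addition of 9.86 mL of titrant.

Initial n(C6H5COOH) = 0.2391 x 0.03062 = 0.007321 mol.
n(LiOH) added = 0.3907 x 0.009860 = 0.003852 mol, converting that many moles of C6H5COOH to C6H5COO-.
Remaining n(C6H5COOH) = 0.003469 mol; n(C6H5COO-) = 0.003852 mol.
By Henderson-Hasselbalch, pH = pKa + log([A^-]/[HA]) = 4.20 + log(0.003852/0.003469) = 4.20 + (+0.05) = 4.25.

4.25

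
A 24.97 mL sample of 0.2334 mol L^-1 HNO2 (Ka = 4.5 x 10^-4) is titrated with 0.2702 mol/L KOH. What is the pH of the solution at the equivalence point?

n(HNO2) = 0.2334 x 0.02497 = 0.005828 mol; V(KOH) at equivalence = 0.005828/0.2702 = 0.02157 L.
At equivalence all the acid is converted to NO2-; total volume = 0.02497 + 0.02157 = 0.04654 L, so [NO2-] = 0.005828/0.04654 = 0.1252 M.
Kb = Kw/Ka = 1.0e-14 / 4.5 x 10^-4 = 2.22e-11.
[OH^-] = sqrt(Kb x [NO2-]) = sqrt(2.22e-11 x 0.1252) = 1.67e-6 M.
pOH = 5.78, so pH = 14.00 - 5.78 = 8.22.

8.22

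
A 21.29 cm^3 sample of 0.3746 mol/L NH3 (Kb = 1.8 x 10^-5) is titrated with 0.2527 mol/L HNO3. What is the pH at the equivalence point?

5.04

n(NH3) = 0.3746 x 0.02129 = 0.007975 mol; V(HNO3) at equivalence = 0.007975/0.2527 = 0.03156 L.
At equivalence the base is fully converted to NH4+; total volume = 0.05285 L, so [NH4+] = 0.007975/0.05285 = 0.1509 M.
Ka(NH4+) = Kw/Kb = 1.0e-14 / 1.8 x 10^-5 = 5.56e-10.
[H^+] = sqrt(Ka x [NH4+]) = sqrt(5.56e-10 x 0.1509) = 9.16e-6 M.
pH = -log(9.16e-6) = 5.04.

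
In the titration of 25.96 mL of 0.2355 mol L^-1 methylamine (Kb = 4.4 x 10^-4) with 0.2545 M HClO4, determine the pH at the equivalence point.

n(CH3NH2) = 0.2355 x 0.02596 = 0.006114 mol; V(HClO4) at equivalence = 0.006114/0.2545 = 0.02402 L.
At equivalence the base is fully converted to CH3NH3+; total volume = 0.04998 L, so [CH3NH3+] = 0.006114/0.04998 = 0.1223 M.
Ka(CH3NH3+) = Kw/Kb = 1.0e-14 / 4.4 x 10^-4 = 2.27e-11.
[H^+] = sqrt(Ka x [CH3NH3+]) = sqrt(2.27e-11 x 0.1223) = 1.67e-6 M.
pH = -log(1.67e-6) = 5.78.

5.78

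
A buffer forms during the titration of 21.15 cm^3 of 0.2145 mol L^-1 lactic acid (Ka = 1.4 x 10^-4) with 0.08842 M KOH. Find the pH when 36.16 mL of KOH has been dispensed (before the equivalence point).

Initial n(HC3H5O3) = 0.2145 x 0.02115 = 0.004537 mol.
n(KOH) added = 0.08842 x 0.03616 = 0.003197 mol, converting that many moles of HC3H5O3 to C3H5O3-.
Remaining n(HC3H5O3) = 0.001339 mol; n(C3H5O3-) = 0.003197 mol.
By Henderson-Hasselbalch, pH = pKa + log([A^-]/[HA]) = 3.85 + log(0.003197/0.001339) = 3.85 + (+0.38) = 4.23.

4.23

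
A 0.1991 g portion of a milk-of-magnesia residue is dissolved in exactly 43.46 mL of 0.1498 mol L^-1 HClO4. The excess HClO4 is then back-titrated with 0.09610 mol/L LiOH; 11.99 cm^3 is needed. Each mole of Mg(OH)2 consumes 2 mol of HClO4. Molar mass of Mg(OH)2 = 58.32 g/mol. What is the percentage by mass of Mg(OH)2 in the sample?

78.5%

Total n(HClO4) added = 0.1498 x 0.04346 = 0.006510 mol.
n(LiOH) used = 0.09610 x 0.01199 = 0.001152 mol, which equals the excess n(HClO4).
So n(HClO4) consumed by the sample = 0.006510 - 0.001152 = 0.005358 mol.
n(Mg(OH)2) = 0.005358 / 2 = 0.002679 mol.
mass Mg(OH)2 = 0.002679 x 58.32 = 0.1562 g, so %Mg(OH)2 = 0.1562/0.1991 x 100 = 78.5%.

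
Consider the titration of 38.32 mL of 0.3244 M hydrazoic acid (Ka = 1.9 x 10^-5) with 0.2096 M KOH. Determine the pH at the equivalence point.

8.91

n(HN3) = 0.3244 x 0.03832 = 0.01243 mol; V(KOH) at equivalence = 0.01243/0.2096 = 0.05931 L.
At equivalence all the acid is converted to N3-; total volume = 0.03832 + 0.05931 = 0.09763 L, so [N3-] = 0.01243/0.09763 = 0.1273 M.
Kb = Kw/Ka = 1.0e-14 / 1.9 x 10^-5 = 5.26e-10.
[OH^-] = sqrt(Kb x [N3-]) = sqrt(5.26e-10 x 0.1273) = 8.19e-6 M.
pOH = 5.09, so pH = 14.00 - 5.09 = 8.91.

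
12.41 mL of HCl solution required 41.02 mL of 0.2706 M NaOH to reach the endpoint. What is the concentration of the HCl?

n(NaOH) delivered = 0.2706 x 0.04102 = 0.01110 mol.
For a 1:1 reaction, n(HCl) = 0.01110 mol.
[HCl] = 0.01110 mol / 0.01241 L = 0.894 M.

0.894 M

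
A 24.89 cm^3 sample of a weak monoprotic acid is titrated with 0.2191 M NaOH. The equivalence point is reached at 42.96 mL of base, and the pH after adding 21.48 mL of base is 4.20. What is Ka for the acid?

21.48 mL is half of the equivalence volume, so this is the half-equivalence point where [HA] = [A^-].
At half-equivalence pH = pKa, so pKa = 4.20.
Ka = 10^(-4.20) = 6.3 x 10^-5.

6.3 x 10^-5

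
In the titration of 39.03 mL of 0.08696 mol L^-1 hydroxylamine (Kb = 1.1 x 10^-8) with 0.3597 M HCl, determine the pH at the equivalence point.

3.60

n(NH2OH) = 0.08696 x 0.03903 = 0.003394 mol; V(HCl) at equivalence = 0.003394/0.3597 = 0.009436 L.
At equivalence the base is fully converted to NH3OH+; total volume = 0.04847 L, so [NH3OH+] = 0.003394/0.04847 = 0.07003 M.
Ka(NH3OH+) = Kw/Kb = 1.0e-14 / 1.1 x 10^-8 = 9.09e-7.
[H^+] = sqrt(Ka x [NH3OH+]) = sqrt(9.09e-7 x 0.07003) = 0.000252 M.
pH = -log(0.000252) = 3.60.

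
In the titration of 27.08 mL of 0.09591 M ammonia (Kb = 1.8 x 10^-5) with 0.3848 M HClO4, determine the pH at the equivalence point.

5.19

n(NH3) = 0.09591 x 0.02708 = 0.002597 mol; V(HClO4) at equivalence = 0.002597/0.3848 = 0.006750 L.
At equivalence the base is fully converted to NH4+; total volume = 0.03383 L, so [NH4+] = 0.002597/0.03383 = 0.07677 M.
Ka(NH4+) = Kw/Kb = 1.0e-14 / 1.8 x 10^-5 = 5.56e-10.
[H^+] = sqrt(Ka x [NH4+]) = sqrt(5.56e-10 x 0.07677) = 6.53e-6 M.
pH = -log(6.53e-6) = 5.19.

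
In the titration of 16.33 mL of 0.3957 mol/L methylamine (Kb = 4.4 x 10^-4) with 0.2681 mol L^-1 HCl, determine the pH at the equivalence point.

5.72

n(CH3NH2) = 0.3957 x 0.01633 = 0.006462 mol; V(HCl) at equivalence = 0.006462/0.2681 = 0.02410 L.
At equivalence the base is fully converted to CH3NH3+; total volume = 0.04043 L, so [CH3NH3+] = 0.006462/0.04043 = 0.1598 M.
Ka(CH3NH3+) = Kw/Kb = 1.0e-14 / 4.4 x 10^-4 = 2.27e-11.
[H^+] = sqrt(Ka x [CH3NH3+]) = sqrt(2.27e-11 x 0.1598) = 1.91e-6 M.
pH = -log(1.91e-6) = 5.72.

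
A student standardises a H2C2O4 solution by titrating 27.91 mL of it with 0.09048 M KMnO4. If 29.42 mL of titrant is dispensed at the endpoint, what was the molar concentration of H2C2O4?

0.238 M

n(KMnO4) = 0.09048 x 0.02942 = 0.002662 mol.
From the balanced equation, 2 mol KMnO4 reacts with 5 mol H2C2O4, so n(H2C2O4) = 0.002662 x 5/2 = 0.006655 mol.
[H2C2O4] = 0.006655 / 0.02791 L = 0.238 M.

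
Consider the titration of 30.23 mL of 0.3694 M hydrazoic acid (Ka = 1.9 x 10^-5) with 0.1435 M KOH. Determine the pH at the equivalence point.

n(HN3) = 0.3694 x 0.03023 = 0.01117 mol; V(KOH) at equivalence = 0.01117/0.1435 = 0.07782 L.
At equivalence all the acid is converted to N3-; total volume = 0.03023 + 0.07782 = 0.1080 L, so [N3-] = 0.01117/0.1080 = 0.1034 M.
Kb = Kw/Ka = 1.0e-14 / 1.9 x 10^-5 = 5.26e-10.
[OH^-] = sqrt(Kb x [N3-]) = sqrt(5.26e-10 x 0.1034) = 7.38e-6 M.
pOH = 5.13, so pH = 14.00 - 5.13 = 8.87.

8.87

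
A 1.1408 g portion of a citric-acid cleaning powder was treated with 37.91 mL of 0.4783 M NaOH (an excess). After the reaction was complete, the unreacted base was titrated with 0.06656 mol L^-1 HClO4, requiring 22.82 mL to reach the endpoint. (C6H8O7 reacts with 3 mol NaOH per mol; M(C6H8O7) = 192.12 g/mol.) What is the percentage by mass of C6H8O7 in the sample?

Total n(NaOH) added = 0.4783 x 0.03791 = 0.01813 mol.
n(HClO4) used = 0.06656 x 0.02282 = 0.001519 mol, which equals the excess n(NaOH).
So n(NaOH) consumed by the sample = 0.01813 - 0.001519 = 0.01661 mol.
n(C6H8O7) = 0.01661 / 3 = 0.005538 mol.
mass C6H8O7 = 0.005538 x 192.12 = 1.064 g, so %C6H8O7 = 1.064/1.1408 x 100 = 93.3%.

93.3%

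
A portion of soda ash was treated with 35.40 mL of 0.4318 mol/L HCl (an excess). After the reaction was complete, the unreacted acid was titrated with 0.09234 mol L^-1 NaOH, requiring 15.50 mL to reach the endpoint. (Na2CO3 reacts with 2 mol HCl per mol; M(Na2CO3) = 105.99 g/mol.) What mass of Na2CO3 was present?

0.734 g

Total n(HCl) added = 0.4318 x 0.03540 = 0.01529 mol.
n(NaOH) used = 0.09234 x 0.01550 = 0.001431 mol, which equals the excess n(HCl).
So n(HCl) consumed by the sample = 0.01529 - 0.001431 = 0.01385 mol.
n(Na2CO3) = 0.01385 / 2 = 0.006927 mol.
mass = 0.006927 mol x 105.99 g/mol = 0.734 g.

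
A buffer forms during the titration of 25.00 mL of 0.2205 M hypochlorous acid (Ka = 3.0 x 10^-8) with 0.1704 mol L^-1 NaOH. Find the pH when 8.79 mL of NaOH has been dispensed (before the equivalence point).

Initial n(HClO) = 0.2205 x 0.02500 = 0.005513 mol.
n(NaOH) added = 0.1704 x 0.008790 = 0.001498 mol, converting that many moles of HClO to ClO-.
Remaining n(HClO) = 0.004015 mol; n(ClO-) = 0.001498 mol.
By Henderson-Hasselbalch, pH = pKa + log([A^-]/[HA]) = 7.52 + log(0.001498/0.004015) = 7.52 + (-0.43) = 7.09.

7.09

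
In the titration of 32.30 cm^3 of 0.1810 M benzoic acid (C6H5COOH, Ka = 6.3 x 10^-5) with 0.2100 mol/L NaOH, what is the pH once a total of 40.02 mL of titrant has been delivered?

n(acid) = 0.1810 x 0.03230 = 0.005846 mol; n(NaOH) added = 0.2100 x 0.04002 = 0.008404 mol.
Base is in excess by 0.008404 - 0.005846 = 0.002558 mol in a total volume of 0.07232 L.
[OH^-] = 0.002558/0.07232 = 0.03537 M, so pOH = 1.45 and pH = 14.00 - 1.45 = 12.55.

12.55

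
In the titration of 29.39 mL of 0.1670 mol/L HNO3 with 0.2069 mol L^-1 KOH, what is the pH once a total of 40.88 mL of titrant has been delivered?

n(acid) = 0.1670 x 0.02939 = 0.004908 mol; n(KOH) added = 0.2069 x 0.04088 = 0.008458 mol.
Base is in excess by 0.008458 - 0.004908 = 0.003550 mol in a total volume of 0.07027 L.
[OH^-] = 0.003550/0.07027 = 0.05052 M, so pOH = 1.30 and pH = 14.00 - 1.30 = 12.70.

12.70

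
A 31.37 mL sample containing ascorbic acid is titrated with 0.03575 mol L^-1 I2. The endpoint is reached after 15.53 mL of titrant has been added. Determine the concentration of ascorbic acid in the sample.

n(I2) = 0.03575 x 0.01553 = 0.0005552 mol.
From the balanced equation, 1 mol I2 reacts with 1 mol ascorbic acid, so n(ascorbic acid) = 0.0005552 x 1/1 = 0.0005552 mol.
[ascorbic acid] = 0.0005552 / 0.03137 L = 0.0177 M.

0.0177 M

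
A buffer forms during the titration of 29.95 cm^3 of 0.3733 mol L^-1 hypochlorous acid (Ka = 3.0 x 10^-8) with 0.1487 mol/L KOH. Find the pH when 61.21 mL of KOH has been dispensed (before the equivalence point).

Initial n(HClO) = 0.3733 x 0.02995 = 0.01118 mol.
n(KOH) added = 0.1487 x 0.06121 = 0.009102 mol, converting that many moles of HClO to ClO-.
Remaining n(HClO) = 0.002078 mol; n(ClO-) = 0.009102 mol.
By Henderson-Hasselbalch, pH = pKa + log([A^-]/[HA]) = 7.52 + log(0.009102/0.002078) = 7.52 + (+0.64) = 8.16.

8.16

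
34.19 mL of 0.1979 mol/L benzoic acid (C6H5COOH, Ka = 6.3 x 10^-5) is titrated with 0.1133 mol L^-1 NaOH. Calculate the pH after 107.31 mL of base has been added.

12.58

n(acid) = 0.1979 x 0.03419 = 0.006766 mol; n(NaOH) added = 0.1133 x 0.1073 = 0.01216 mol.
Base is in excess by 0.01216 - 0.006766 = 0.005392 mol in a total volume of 0.1415 L.
[OH^-] = 0.005392/0.1415 = 0.03811 M, so pOH = 1.42 and pH = 14.00 - 1.42 = 12.58.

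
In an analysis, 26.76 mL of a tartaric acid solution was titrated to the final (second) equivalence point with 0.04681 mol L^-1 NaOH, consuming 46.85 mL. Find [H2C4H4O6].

n(NaOH) = 0.04681 x 0.04685 = 0.002193 mol.
At the final (second) equivalence point, 2 mol OH^- react per mol H2C4H4O6, so n(H2C4H4O6) = 0.002193 / 2 = 0.001097 mol.
[H2C4H4O6] = 0.001097 / 0.02676 L = 0.0410 M.

0.0410 M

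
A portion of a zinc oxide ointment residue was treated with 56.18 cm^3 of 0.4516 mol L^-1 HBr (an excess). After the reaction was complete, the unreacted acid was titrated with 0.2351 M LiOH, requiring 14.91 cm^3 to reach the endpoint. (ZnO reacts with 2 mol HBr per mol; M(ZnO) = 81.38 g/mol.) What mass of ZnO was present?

Total n(HBr) added = 0.4516 x 0.05618 = 0.02537 mol.
n(LiOH) used = 0.2351 x 0.01491 = 0.003505 mol, which equals the excess n(HBr).
So n(HBr) consumed by the sample = 0.02537 - 0.003505 = 0.02187 mol.
n(ZnO) = 0.02187 / 2 = 0.01093 mol.
mass = 0.01093 mol x 81.38 g/mol = 0.890 g.

0.890 g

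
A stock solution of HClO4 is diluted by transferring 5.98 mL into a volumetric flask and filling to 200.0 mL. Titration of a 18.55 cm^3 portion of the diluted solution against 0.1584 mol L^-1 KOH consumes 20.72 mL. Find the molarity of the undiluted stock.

5.92 M

n(KOH) = 0.1584 x 0.02072 = 0.003282 mol.
n(HClO4) in the aliquot = 0.003282 mol.
[diluted HClO4] = 0.003282 / 0.01855 = 0.1769 M.
Dilution factor = 200.0/5.980 = 33.44, so [stock] = 0.1769 x 33.44 = 5.92 M.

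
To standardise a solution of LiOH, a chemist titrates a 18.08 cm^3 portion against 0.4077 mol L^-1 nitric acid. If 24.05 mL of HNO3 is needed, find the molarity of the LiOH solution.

0.542 M

n(HNO3) delivered = 0.4077 x 0.02405 = 0.009805 mol.
For a 1:1 reaction, n(LiOH) = 0.009805 mol.
[LiOH] = 0.009805 mol / 0.01808 L = 0.542 M.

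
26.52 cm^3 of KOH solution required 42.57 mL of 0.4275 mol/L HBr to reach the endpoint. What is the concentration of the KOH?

n(HBr) delivered = 0.4275 x 0.04257 = 0.01820 mol.
For a 1:1 reaction, n(KOH) = 0.01820 mol.
[KOH] = 0.01820 mol / 0.02652 L = 0.686 M.

0.686 M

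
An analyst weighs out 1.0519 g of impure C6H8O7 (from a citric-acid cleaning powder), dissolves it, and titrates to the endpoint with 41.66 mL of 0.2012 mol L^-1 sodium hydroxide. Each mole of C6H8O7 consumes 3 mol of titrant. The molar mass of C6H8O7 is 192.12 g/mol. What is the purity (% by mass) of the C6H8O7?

n(NaOH) = 0.2012 x 0.04166 = 0.008382 mol.
n(C6H8O7) = 0.008382 / 3 = 0.002794 mol.
mass of C6H8O7 = 0.002794 x 192.12 = 0.5368 g.
% purity = 0.5368 / 1.0519 x 100 = 51.0%.

51.0%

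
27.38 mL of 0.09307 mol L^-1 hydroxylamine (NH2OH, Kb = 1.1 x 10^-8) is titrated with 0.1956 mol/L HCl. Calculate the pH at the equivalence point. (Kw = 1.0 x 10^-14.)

n(NH2OH) = 0.09307 x 0.02738 = 0.002548 mol; V(HCl) at equivalence = 0.002548/0.1956 = 0.01303 L.
At equivalence the base is fully converted to NH3OH+; total volume = 0.04041 L, so [NH3OH+] = 0.002548/0.04041 = 0.06306 M.
Ka(NH3OH+) = Kw/Kb = 1.0e-14 / 1.1 x 10^-8 = 9.09e-7.
[H^+] = sqrt(Ka x [NH3OH+]) = sqrt(9.09e-7 x 0.06306) = 0.000239 M.
pH = -log(0.000239) = 3.62.

3.62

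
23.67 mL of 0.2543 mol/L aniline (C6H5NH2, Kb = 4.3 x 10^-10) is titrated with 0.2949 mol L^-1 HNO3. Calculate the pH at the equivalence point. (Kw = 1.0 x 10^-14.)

2.75

n(C6H5NH2) = 0.2543 x 0.02367 = 0.006019 mol; V(HNO3) at equivalence = 0.006019/0.2949 = 0.02041 L.
At equivalence the base is fully converted to C6H5NH3+; total volume = 0.04408 L, so [C6H5NH3+] = 0.006019/0.04408 = 0.1365 M.
Ka(C6H5NH3+) = Kw/Kb = 1.0e-14 / 4.3 x 10^-10 = 2.33e-5.
[H^+] = sqrt(Ka x [C6H5NH3+]) = sqrt(2.33e-5 x 0.1365) = 0.00178 M.
pH = -log(0.00178) = 2.75.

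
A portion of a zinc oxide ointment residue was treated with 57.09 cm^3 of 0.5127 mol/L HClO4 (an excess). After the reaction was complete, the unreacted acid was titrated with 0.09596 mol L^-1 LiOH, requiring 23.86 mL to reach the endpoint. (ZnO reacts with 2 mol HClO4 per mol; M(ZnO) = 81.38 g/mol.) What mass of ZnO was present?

1.10 g

Total n(HClO4) added = 0.5127 x 0.05709 = 0.02927 mol.
n(LiOH) used = 0.09596 x 0.02386 = 0.002290 mol, which equals the excess n(HClO4).
So n(HClO4) consumed by the sample = 0.02927 - 0.002290 = 0.02698 mol.
n(ZnO) = 0.02698 / 2 = 0.01349 mol.
mass = 0.01349 mol x 81.38 g/mol = 1.10 g.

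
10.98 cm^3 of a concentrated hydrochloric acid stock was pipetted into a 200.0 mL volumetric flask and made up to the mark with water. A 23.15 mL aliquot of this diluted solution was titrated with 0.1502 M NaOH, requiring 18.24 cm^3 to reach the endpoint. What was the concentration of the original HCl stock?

2.16 M

n(NaOH) = 0.1502 x 0.01824 = 0.002740 mol.
n(HCl) in the aliquot = 0.002740 mol.
[diluted HCl] = 0.002740 / 0.02315 = 0.1183 M.
Dilution factor = 200.0/10.98 = 18.21, so [stock] = 0.1183 x 18.21 = 2.16 M.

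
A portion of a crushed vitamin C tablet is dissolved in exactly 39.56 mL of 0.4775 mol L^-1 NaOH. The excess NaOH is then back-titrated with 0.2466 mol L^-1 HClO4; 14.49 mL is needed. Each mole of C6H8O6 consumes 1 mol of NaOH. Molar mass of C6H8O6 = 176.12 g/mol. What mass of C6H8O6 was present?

2.70 g

Total n(NaOH) added = 0.4775 x 0.03956 = 0.01889 mol.
n(HClO4) used = 0.2466 x 0.01449 = 0.003573 mol, which equals the excess n(NaOH).
So n(NaOH) consumed by the sample = 0.01889 - 0.003573 = 0.01532 mol.
n(C6H8O6) = 0.01532 / 1 = 0.01532 mol.
mass = 0.01532 mol x 176.12 g/mol = 2.70 g.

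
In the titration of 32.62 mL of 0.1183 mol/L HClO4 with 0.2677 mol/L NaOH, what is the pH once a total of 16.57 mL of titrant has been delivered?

12.07

n(acid) = 0.1183 x 0.03262 = 0.003859 mol; n(NaOH) added = 0.2677 x 0.01657 = 0.004436 mol.
Base is in excess by 0.004436 - 0.003859 = 0.0005768 mol in a total volume of 0.04919 L.
[OH^-] = 0.0005768/0.04919 = 0.01173 M, so pOH = 1.93 and pH = 14.00 - 1.93 = 12.07.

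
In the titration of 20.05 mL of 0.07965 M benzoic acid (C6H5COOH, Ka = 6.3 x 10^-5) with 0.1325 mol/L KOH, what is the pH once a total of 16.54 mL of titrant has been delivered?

12.21

n(acid) = 0.07965 x 0.02005 = 0.001597 mol; n(KOH) added = 0.1325 x 0.01654 = 0.002192 mol.
Base is in excess by 0.002192 - 0.001597 = 0.0005946 mol in a total volume of 0.03659 L.
[OH^-] = 0.0005946/0.03659 = 0.01625 M, so pOH = 1.79 and pH = 14.00 - 1.79 = 12.21.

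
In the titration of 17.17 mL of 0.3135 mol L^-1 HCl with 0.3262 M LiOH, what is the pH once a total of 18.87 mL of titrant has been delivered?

n(acid) = 0.3135 x 0.01717 = 0.005383 mol; n(LiOH) added = 0.3262 x 0.01887 = 0.006155 mol.
Base is in excess by 0.006155 - 0.005383 = 0.0007726 mol in a total volume of 0.03604 L.
[OH^-] = 0.0007726/0.03604 = 0.02144 M, so pOH = 1.67 and pH = 14.00 - 1.67 = 12.33.

12.33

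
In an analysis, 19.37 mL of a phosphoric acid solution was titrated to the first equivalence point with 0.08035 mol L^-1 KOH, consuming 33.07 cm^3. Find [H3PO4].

n(KOH) = 0.08035 x 0.03307 = 0.002657 mol.
At the first equivalence point, 1 mol OH^- react per mol H3PO4, so n(H3PO4) = 0.002657 / 1 = 0.002657 mol.
[H3PO4] = 0.002657 / 0.01937 L = 0.137 M.

0.137 M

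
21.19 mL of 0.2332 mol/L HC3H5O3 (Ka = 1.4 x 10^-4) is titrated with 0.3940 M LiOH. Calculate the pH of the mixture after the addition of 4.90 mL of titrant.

3.66

Initial n(HC3H5O3) = 0.2332 x 0.02119 = 0.004942 mol.
n(LiOH) added = 0.3940 x 0.004900 = 0.001931 mol, converting that many moles of HC3H5O3 to C3H5O3-.
Remaining n(HC3H5O3) = 0.003011 mol; n(C3H5O3-) = 0.001931 mol.
By Henderson-Hasselbalch, pH = pKa + log([A^-]/[HA]) = 3.85 + log(0.001931/0.003011) = 3.85 + (-0.19) = 3.66.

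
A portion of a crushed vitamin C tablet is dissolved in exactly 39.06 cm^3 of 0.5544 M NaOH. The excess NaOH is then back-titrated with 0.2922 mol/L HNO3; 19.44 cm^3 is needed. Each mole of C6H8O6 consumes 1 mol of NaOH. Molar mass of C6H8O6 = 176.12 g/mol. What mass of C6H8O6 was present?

Total n(NaOH) added = 0.5544 x 0.03906 = 0.02165 mol.
n(HNO3) used = 0.2922 x 0.01944 = 0.005680 mol, which equals the excess n(NaOH).
So n(NaOH) consumed by the sample = 0.02165 - 0.005680 = 0.01597 mol.
n(C6H8O6) = 0.01597 / 1 = 0.01597 mol.
mass = 0.01597 mol x 176.12 g/mol = 2.81 g.

2.81 g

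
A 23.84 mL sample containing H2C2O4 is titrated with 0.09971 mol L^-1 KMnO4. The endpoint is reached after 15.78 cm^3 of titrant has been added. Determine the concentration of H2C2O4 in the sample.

0.165 M

n(KMnO4) = 0.09971 x 0.01578 = 0.001573 mol.
From the balanced equation, 2 mol KMnO4 reacts with 5 mol H2C2O4, so n(H2C2O4) = 0.001573 x 5/2 = 0.003934 mol.
[H2C2O4] = 0.003934 / 0.02384 L = 0.165 M.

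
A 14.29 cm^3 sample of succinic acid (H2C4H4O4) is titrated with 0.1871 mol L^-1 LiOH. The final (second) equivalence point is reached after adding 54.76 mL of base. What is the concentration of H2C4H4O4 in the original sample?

n(LiOH) = 0.1871 x 0.05476 = 0.01025 mol.
At the final (second) equivalence point, 2 mol OH^- react per mol H2C4H4O4, so n(H2C4H4O4) = 0.01025 / 2 = 0.005123 mol.
[H2C4H4O4] = 0.005123 / 0.01429 L = 0.358 M.

0.358 M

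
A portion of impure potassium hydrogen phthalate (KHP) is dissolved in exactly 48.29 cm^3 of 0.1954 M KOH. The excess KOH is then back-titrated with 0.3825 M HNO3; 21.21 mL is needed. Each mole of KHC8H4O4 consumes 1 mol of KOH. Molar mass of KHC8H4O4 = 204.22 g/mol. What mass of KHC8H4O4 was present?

Total n(KOH) added = 0.1954 x 0.04829 = 0.009436 mol.
n(HNO3) used = 0.3825 x 0.02121 = 0.008113 mol, which equals the excess n(KOH).
So n(KOH) consumed by the sample = 0.009436 - 0.008113 = 0.001323 mol.
n(KHC8H4O4) = 0.001323 / 1 = 0.001323 mol.
mass = 0.001323 mol x 204.22 g/mol = 0.270 g.

0.270 g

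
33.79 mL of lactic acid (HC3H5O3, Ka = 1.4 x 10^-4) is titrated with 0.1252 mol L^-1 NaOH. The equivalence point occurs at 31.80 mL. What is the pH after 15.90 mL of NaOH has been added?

15.90 mL is exactly half the equivalence volume (31.80/2), i.e. the half-equivalence point.
There, n(HA) = n(A^-), so pH = pKa = -log(1.4 x 10^-4) = 3.85.

3.85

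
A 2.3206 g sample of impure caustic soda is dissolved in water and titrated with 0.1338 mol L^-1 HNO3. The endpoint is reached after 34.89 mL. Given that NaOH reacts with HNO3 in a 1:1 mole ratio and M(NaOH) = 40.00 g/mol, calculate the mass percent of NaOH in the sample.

8.05%

n(HNO3) = 0.1338 x 0.03489 = 0.004668 mol.
n(NaOH) = 0.004668 / 1 = 0.004668 mol.
mass of NaOH = 0.004668 x 40.00 = 0.1867 g.
% purity = 0.1867 / 2.3206 x 100 = 8.05%.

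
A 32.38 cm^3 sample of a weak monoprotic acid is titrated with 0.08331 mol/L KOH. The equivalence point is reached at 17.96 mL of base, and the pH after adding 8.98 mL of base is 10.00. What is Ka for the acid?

1.0 x 10^-10

8.98 mL is half of the equivalence volume, so this is the half-equivalence point where [HA] = [A^-].
At half-equivalence pH = pKa, so pKa = 10.00.
Ka = 10^(-10.00) = 1.0 x 10^-10.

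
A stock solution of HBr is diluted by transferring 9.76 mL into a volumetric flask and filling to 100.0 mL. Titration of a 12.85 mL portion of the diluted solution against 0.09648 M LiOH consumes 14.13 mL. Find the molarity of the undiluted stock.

n(LiOH) = 0.09648 x 0.01413 = 0.001363 mol.
n(HBr) in the aliquot = 0.001363 mol.
[diluted HBr] = 0.001363 / 0.01285 = 0.1061 M.
Dilution factor = 100.0/9.760 = 10.25, so [stock] = 0.1061 x 10.25 = 1.09 M.

1.09 M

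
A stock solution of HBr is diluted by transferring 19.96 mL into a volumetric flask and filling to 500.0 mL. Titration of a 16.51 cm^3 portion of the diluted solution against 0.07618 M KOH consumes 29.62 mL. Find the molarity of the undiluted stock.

n(KOH) = 0.07618 x 0.02962 = 0.002256 mol.
n(HBr) in the aliquot = 0.002256 mol.
[diluted HBr] = 0.002256 / 0.01651 = 0.1367 M.
Dilution factor = 500.0/19.96 = 25.05, so [stock] = 0.1367 x 25.05 = 3.42 M.

3.42 M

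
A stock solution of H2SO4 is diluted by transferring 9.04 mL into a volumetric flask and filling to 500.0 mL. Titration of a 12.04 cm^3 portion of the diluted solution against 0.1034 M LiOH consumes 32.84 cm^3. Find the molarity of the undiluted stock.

n(LiOH) = 0.1034 x 0.03284 = 0.003396 mol.
n(H2SO4) in the aliquot = 0.003396 x 1/2 = 0.001698 mol.
[diluted H2SO4] = 0.001698 / 0.01204 = 0.1410 M.
Dilution factor = 500.0/9.040 = 55.31, so [stock] = 0.1410 x 55.31 = 7.80 M.

7.80 M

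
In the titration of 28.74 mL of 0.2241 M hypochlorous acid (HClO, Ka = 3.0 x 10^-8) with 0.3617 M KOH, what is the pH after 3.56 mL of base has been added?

Initial n(HClO) = 0.2241 x 0.02874 = 0.006441 mol.
n(KOH) added = 0.3617 x 0.003560 = 0.001288 mol, converting that many moles of HClO to ClO-.
Remaining n(HClO) = 0.005153 mol; n(ClO-) = 0.001288 mol.
By Henderson-Hasselbalch, pH = pKa + log([A^-]/[HA]) = 7.52 + log(0.001288/0.005153) = 7.52 + (-0.60) = 6.92.

6.92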